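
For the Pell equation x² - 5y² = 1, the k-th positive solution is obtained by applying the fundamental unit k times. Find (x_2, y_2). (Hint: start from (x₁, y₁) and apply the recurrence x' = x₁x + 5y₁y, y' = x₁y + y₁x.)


Step 1: Find the fundamental solution (x₁, y₁) of x² - 5y² = 1.
  Expand √5 as a continued fraction. a₀ = ⌊√5⌋ = 2; iterate m_{k+1} = d_k·a_k − m_k, d_{k+1} = (5 − m_{k+1}²)/d_k, a_{k+1} = ⌊(a₀ + m_{k+1})/d_{k+1}⌋ (starting m₀ = 0, d₀ = 1), with convergents p_k = a_k·p_{k-1} + p_{k-2}, q_k = a_k·q_{k-1} + q_{k-2} (p₋₁ = 1, q₋₁ = 0):
  k = 0: a₀ = 2; p₀/q₀ = 2/1; p₀² − 5·q₀² = 4 − 5 = -1.
  k = 1: m = 2, d = 1, a = ⌊(2 + 2)/1⌋ = 4; p/q = (4·2 + 1)/(4·1 + 0) = 9/4; p² − 5·q² = 81 − 80 = 1.
  The first convergent with p² − 5·q² = 1 gives the fundamental solution (x₁, y₁) = (9, 4).
Step 2: Apply the recurrence (x_{n+1}, y_{n+1}) = (x₁x_n + 5y₁y_n, x₁y_n + y₁x_n) repeatedly.
  From (x_1, y_1) = (9, 4): x_2 = 9·9 + 5·4·4 = 161; y_2 = 9·4 + 4·9 = 72.
Step 3: Verify x_2² - 5·y_2² = 25921 - 25920 = 1 (should be 1). ✓

(x_1, y_1) = (9, 4); (x_2, y_2) = (161, 72).


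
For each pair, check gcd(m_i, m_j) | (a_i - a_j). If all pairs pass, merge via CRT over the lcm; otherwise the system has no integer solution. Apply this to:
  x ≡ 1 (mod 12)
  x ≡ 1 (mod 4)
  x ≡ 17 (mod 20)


Moduli 12, 4, 20 are not pairwise coprime, so CRT works modulo lcm(m_i) when all pairwise compatibility conditions hold.
Pairwise compatibility: gcd(m_i, m_j) must divide a_i - a_j for every pair.
Merge one congruence at a time:
  Start: x ≡ 1 (mod 12).
  Combine with x ≡ 1 (mod 4): gcd(12, 4) = 4; 1 - 1 = 0, which IS divisible by 4, so compatible.
    Write x = 1 + 12·t and substitute into x ≡ 1 (mod 4): 12·t ≡ 1 − 1 = 0 (mod 4).
    Divide the congruence (and modulus) by g = 4: 3·t ≡ 0 (mod 1).
    Modulo 1 every t works; take t = 0.
    Then x = 1 + 12·0 = 1, valid modulo lcm(12, 4) = 12: x ≡ 1 (mod 12).
  Combine with x ≡ 17 (mod 20): gcd(12, 20) = 4; 17 - 1 = 16, which IS divisible by 4, so compatible.
    Write x = 1 + 12·t and substitute into x ≡ 17 (mod 20): 12·t ≡ 17 − 1 = 16 (mod 20).
    Divide the congruence (and modulus) by g = 4: 3·t ≡ 4 (mod 5).
    The inverse of 3 mod 5 is 2 (since 3·2 = 6 = 1·5 + 1), so t ≡ 2·4 = 8 ≡ 3 (mod 5).
    Then x = 1 + 12·3 = 37, valid modulo lcm(12, 20) = 60: x ≡ 37 (mod 60).
Verify: 37 mod 12 = 1, 37 mod 4 = 1, 37 mod 20 = 17.

x ≡ 37 (mod 60).


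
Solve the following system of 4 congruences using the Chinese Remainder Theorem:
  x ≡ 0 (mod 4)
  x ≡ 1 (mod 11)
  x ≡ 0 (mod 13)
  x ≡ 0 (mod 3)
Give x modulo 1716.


Product of moduli M = 4 · 11 · 13 · 3 = 1716.
Merge one congruence at a time:
  Start: x ≡ 0 (mod 4).
  Combine with x ≡ 1 (mod 11); new modulus lcm = 44.
    Write x = 0 + 4·t and substitute into x ≡ 1 (mod 11): 4·t ≡ 1 − 0 = 1 (mod 11).
    The inverse of 4 mod 11 is 3 (since 4·3 = 12 = 1·11 + 1), so t ≡ 3·1 = 3 ≡ 3 (mod 11).
    Then x = 0 + 4·3 = 12, valid modulo lcm(4, 11) = 44: x ≡ 12 (mod 44).
  Combine with x ≡ 0 (mod 13); new modulus lcm = 572.
    Write x = 12 + 44·t and substitute into x ≡ 0 (mod 13): 44·t ≡ 0 − 12 = -12 (mod 13).
    Reduce coefficients mod 13: 5·t ≡ 1 (mod 13).
    The inverse of 5 mod 13 is 8 (since 5·8 = 40 = 3·13 + 1), so t ≡ 8·1 = 8 ≡ 8 (mod 13).
    Then x = 12 + 44·8 = 364, valid modulo lcm(44, 13) = 572: x ≡ 364 (mod 572).
  Combine with x ≡ 0 (mod 3); new modulus lcm = 1716.
    Write x = 364 + 572·t and substitute into x ≡ 0 (mod 3): 572·t ≡ 0 − 364 = -364 (mod 3).
    Reduce coefficients mod 3: 2·t ≡ 2 (mod 3).
    The inverse of 2 mod 3 is 2 (since 2·2 = 4 = 1·3 + 1), so t ≡ 2·2 = 4 ≡ 1 (mod 3).
    Then x = 364 + 572·1 = 936, valid modulo lcm(572, 3) = 1716: x ≡ 936 (mod 1716).
Verify against each original: 936 mod 4 = 0, 936 mod 11 = 1, 936 mod 13 = 0, 936 mod 3 = 0.

x ≡ 936 (mod 1716).


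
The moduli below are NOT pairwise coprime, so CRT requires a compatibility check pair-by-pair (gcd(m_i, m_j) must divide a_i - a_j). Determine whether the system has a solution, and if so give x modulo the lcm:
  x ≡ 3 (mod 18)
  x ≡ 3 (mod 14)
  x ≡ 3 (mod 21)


Moduli 18, 14, 21 are not pairwise coprime, so CRT works modulo lcm(m_i) when all pairwise compatibility conditions hold.
Pairwise compatibility: gcd(m_i, m_j) must divide a_i - a_j for every pair.
Merge one congruence at a time:
  Start: x ≡ 3 (mod 18).
  Combine with x ≡ 3 (mod 14): gcd(18, 14) = 2; 3 - 3 = 0, which IS divisible by 2, so compatible.
    Write x = 3 + 18·t and substitute into x ≡ 3 (mod 14): 18·t ≡ 3 − 3 = 0 (mod 14).
    Divide the congruence (and modulus) by g = 2: 9·t ≡ 0 (mod 7).
    Reduce coefficients mod 7: 2·t ≡ 0 (mod 7).
    The inverse of 2 mod 7 is 4 (since 2·4 = 8 = 1·7 + 1), so t ≡ 4·0 = 0 ≡ 0 (mod 7).
    Then x = 3 + 18·0 = 3, valid modulo lcm(18, 14) = 126: x ≡ 3 (mod 126).
  Combine with x ≡ 3 (mod 21): gcd(126, 21) = 21; 3 - 3 = 0, which IS divisible by 21, so compatible.
    Write x = 3 + 126·t and substitute into x ≡ 3 (mod 21): 126·t ≡ 3 − 3 = 0 (mod 21).
    Divide the congruence (and modulus) by g = 21: 6·t ≡ 0 (mod 1).
    Modulo 1 every t works; take t = 0.
    Then x = 3 + 126·0 = 3, valid modulo lcm(126, 21) = 126: x ≡ 3 (mod 126).
Verify: 3 mod 18 = 3, 3 mod 14 = 3, 3 mod 21 = 3.

x ≡ 3 (mod 126).


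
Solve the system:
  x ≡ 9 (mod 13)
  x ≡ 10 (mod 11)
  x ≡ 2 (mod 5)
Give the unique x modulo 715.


Moduli 13, 11, 5 are pairwise coprime; by CRT there is a unique solution modulo M = 13 · 11 · 5 = 715.
Solve pairwise, accumulating the modulus:
  Start with x ≡ 9 (mod 13).
  Combine with x ≡ 10 (mod 11): since gcd(13, 11) = 1, we get a unique residue mod 143.
    Write x = 9 + 13·t and substitute into x ≡ 10 (mod 11): 13·t ≡ 10 − 9 = 1 (mod 11).
    Reduce coefficients mod 11: 2·t ≡ 1 (mod 11).
    The inverse of 2 mod 11 is 6 (since 2·6 = 12 = 1·11 + 1), so t ≡ 6·1 = 6 ≡ 6 (mod 11).
    Then x = 9 + 13·6 = 87, valid modulo lcm(13, 11) = 143: x ≡ 87 (mod 143).
  Combine with x ≡ 2 (mod 5): since gcd(143, 5) = 1, we get a unique residue mod 715.
    Write x = 87 + 143·t and substitute into x ≡ 2 (mod 5): 143·t ≡ 2 − 87 = -85 (mod 5).
    Reduce coefficients mod 5: 3·t ≡ 0 (mod 5).
    The inverse of 3 mod 5 is 2 (since 3·2 = 6 = 1·5 + 1), so t ≡ 2·0 = 0 ≡ 0 (mod 5).
    Then x = 87 + 143·0 = 87, valid modulo lcm(143, 5) = 715: x ≡ 87 (mod 715).
Verify: 87 mod 13 = 9 ✓, 87 mod 11 = 10 ✓, 87 mod 5 = 2 ✓.

x ≡ 87 (mod 715).


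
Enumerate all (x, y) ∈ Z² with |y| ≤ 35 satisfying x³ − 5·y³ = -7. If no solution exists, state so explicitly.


The equation is x³ - 5y³ = -7. For fixed y, x³ = 5·y³ − 7, so a solution requires the RHS to be a perfect cube.
Strategy: iterate y from -35 to 35, compute RHS = 5·y³ − 7, and check whether it is a (positive or negative) perfect cube.
Check small values of y:
  y = 0: RHS = -7 is not a perfect cube.
  y = 1: RHS = -2 is not a perfect cube.
  y = -1: RHS = -12 is not a perfect cube.
  y = 2: RHS = 33 is not a perfect cube.
  y = -2: RHS = -47 is not a perfect cube.
  y = 3: RHS = 128 is not a perfect cube.
  y = -3: RHS = -142 is not a perfect cube.
Continuing the search up to |y| = 35 finds no solutions either.
No (x, y) in the scanned range satisfies the equation.

No integer solutions with |y| ≤ 35.


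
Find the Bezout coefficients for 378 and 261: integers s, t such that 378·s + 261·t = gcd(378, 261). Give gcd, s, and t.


Euclidean algorithm on (378, 261) — divide until remainder is 0:
  378 = 1 · 261 + 117
  261 = 2 · 117 + 27
  117 = 4 · 27 + 9
  27 = 3 · 9 + 0
gcd(378, 261) = 9.
Track Bezout coefficients alongside the remainders: start with r₀ = 378 = a·1 + b·0 (s = 1, t = 0) and r₁ = 261 = a·0 + b·1 (s = 0, t = 1); each new remainder r_{k+1} = r_{k-1} − q_k·r_k inherits s_{k+1} = s_{k-1} − q_k·s_k, t_{k+1} = t_{k-1} − q_k·t_k, so r_k = a·s_k + b·t_k at every step:
  q = 1: r = 117, s = 1 − 1·0 = 1, t = 0 − 1·1 = -1  (check: 378·1 + 261·(-1) = 117)
  q = 2: r = 27, s = 0 − 2·1 = -2, t = 1 − 2·(-1) = 3  (check: 378·(-2) + 261·3 = 27)
  q = 4: r = 9, s = 1 − 4·(-2) = 9, t = -1 − 4·3 = -13  (check: 378·9 + 261·(-13) = 9)
The row with r = 9 (the gcd) gives the Bezout coefficients s = 9, t = -13.
Result: 378 · (9) + 261 · (-13) = 9.

gcd(378, 261) = 9; s = 9, t = -13 (check: 378·9 + 261·(-13) = 9).


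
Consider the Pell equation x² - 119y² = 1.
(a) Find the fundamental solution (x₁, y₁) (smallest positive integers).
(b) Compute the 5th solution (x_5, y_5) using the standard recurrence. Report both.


Step 1: Find the fundamental solution (x₁, y₁) of x² - 119y² = 1.
  Expand √119 as a continued fraction. a₀ = ⌊√119⌋ = 10; iterate m_{k+1} = d_k·a_k − m_k, d_{k+1} = (119 − m_{k+1}²)/d_k, a_{k+1} = ⌊(a₀ + m_{k+1})/d_{k+1}⌋ (starting m₀ = 0, d₀ = 1), with convergents p_k = a_k·p_{k-1} + p_{k-2}, q_k = a_k·q_{k-1} + q_{k-2} (p₋₁ = 1, q₋₁ = 0):
  k = 0: a₀ = 10; p₀/q₀ = 10/1; p₀² − 119·q₀² = 100 − 119 = -19.
  k = 1: m = 10, d = 19, a = ⌊(10 + 10)/19⌋ = 1; p/q = (1·10 + 1)/(1·1 + 0) = 11/1; p² − 119·q² = 121 − 119 = 2.
  k = 2: m = 9, d = 2, a = ⌊(10 + 9)/2⌋ = 9; p/q = (9·11 + 10)/(9·1 + 1) = 109/10; p² − 119·q² = 11881 − 11900 = -19.
  k = 3: m = 9, d = 19, a = ⌊(10 + 9)/19⌋ = 1; p/q = (1·109 + 11)/(1·10 + 1) = 120/11; p² − 119·q² = 14400 − 14399 = 1.
  The first convergent with p² − 119·q² = 1 gives the fundamental solution (x₁, y₁) = (120, 11).
Step 2: Apply the recurrence (x_{n+1}, y_{n+1}) = (x₁x_n + 119y₁y_n, x₁y_n + y₁x_n) repeatedly.
  From (x_1, y_1) = (120, 11): x_2 = 120·120 + 119·11·11 = 28799; y_2 = 120·11 + 11·120 = 2640.
  From (x_2, y_2) = (28799, 2640): x_3 = 120·28799 + 119·11·2640 = 6911640; y_3 = 120·2640 + 11·28799 = 633589.
  From (x_3, y_3) = (6911640, 633589): x_4 = 120·6911640 + 119·11·633589 = 1658764801; y_4 = 120·633589 + 11·6911640 = 152058720.
  From (x_4, y_4) = (1658764801, 152058720): x_5 = 120·1658764801 + 119·11·152058720 = 398096640600; y_5 = 120·152058720 + 11·1658764801 = 36493459211.
Step 3: Verify x_5² - 119·y_5² = 158480935257005568360000 - 158480935257005568359999 = 1 (should be 1). ✓

(x_1, y_1) = (120, 11); (x_5, y_5) = (398096640600, 36493459211).


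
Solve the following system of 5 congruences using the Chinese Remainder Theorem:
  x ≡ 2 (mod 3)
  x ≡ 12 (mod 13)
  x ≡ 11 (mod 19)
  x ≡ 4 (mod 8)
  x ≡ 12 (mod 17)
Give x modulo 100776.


Product of moduli M = 3 · 13 · 19 · 8 · 17 = 100776.
Merge one congruence at a time:
  Start: x ≡ 2 (mod 3).
  Combine with x ≡ 12 (mod 13); new modulus lcm = 39.
    Write x = 2 + 3·t and substitute into x ≡ 12 (mod 13): 3·t ≡ 12 − 2 = 10 (mod 13).
    The inverse of 3 mod 13 is 9 (since 3·9 = 27 = 2·13 + 1), so t ≡ 9·10 = 90 ≡ 12 (mod 13).
    Then x = 2 + 3·12 = 38, valid modulo lcm(3, 13) = 39: x ≡ 38 (mod 39).
  Combine with x ≡ 11 (mod 19); new modulus lcm = 741.
    Write x = 38 + 39·t and substitute into x ≡ 11 (mod 19): 39·t ≡ 11 − 38 = -27 (mod 19).
    Reduce coefficients mod 19: 1·t ≡ 11 (mod 19).
    So t ≡ 11 (mod 19).
    Then x = 38 + 39·11 = 467, valid modulo lcm(39, 19) = 741: x ≡ 467 (mod 741).
  Combine with x ≡ 4 (mod 8); new modulus lcm = 5928.
    Write x = 467 + 741·t and substitute into x ≡ 4 (mod 8): 741·t ≡ 4 − 467 = -463 (mod 8).
    Reduce coefficients mod 8: 5·t ≡ 1 (mod 8).
    The inverse of 5 mod 8 is 5 (since 5·5 = 25 = 3·8 + 1), so t ≡ 5·1 = 5 ≡ 5 (mod 8).
    Then x = 467 + 741·5 = 4172, valid modulo lcm(741, 8) = 5928: x ≡ 4172 (mod 5928).
  Combine with x ≡ 12 (mod 17); new modulus lcm = 100776.
    Write x = 4172 + 5928·t and substitute into x ≡ 12 (mod 17): 5928·t ≡ 12 − 4172 = -4160 (mod 17).
    Reduce coefficients mod 17: 12·t ≡ 5 (mod 17).
    The inverse of 12 mod 17 is 10 (since 12·10 = 120 = 7·17 + 1), so t ≡ 10·5 = 50 ≡ 16 (mod 17).
    Then x = 4172 + 5928·16 = 99020, valid modulo lcm(5928, 17) = 100776: x ≡ 99020 (mod 100776).
Verify against each original: 99020 mod 3 = 2, 99020 mod 13 = 12, 99020 mod 19 = 11, 99020 mod 8 = 4, 99020 mod 17 = 12.

x ≡ 99020 (mod 100776).


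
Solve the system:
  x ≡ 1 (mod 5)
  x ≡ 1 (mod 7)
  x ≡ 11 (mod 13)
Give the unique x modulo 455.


Moduli 5, 7, 13 are pairwise coprime; by CRT there is a unique solution modulo M = 5 · 7 · 13 = 455.
Solve pairwise, accumulating the modulus:
  Start with x ≡ 1 (mod 5).
  Combine with x ≡ 1 (mod 7): since gcd(5, 7) = 1, we get a unique residue mod 35.
    Write x = 1 + 5·t and substitute into x ≡ 1 (mod 7): 5·t ≡ 1 − 1 = 0 (mod 7).
    The inverse of 5 mod 7 is 3 (since 5·3 = 15 = 2·7 + 1), so t ≡ 3·0 = 0 ≡ 0 (mod 7).
    Then x = 1 + 5·0 = 1, valid modulo lcm(5, 7) = 35: x ≡ 1 (mod 35).
  Combine with x ≡ 11 (mod 13): since gcd(35, 13) = 1, we get a unique residue mod 455.
    Write x = 1 + 35·t and substitute into x ≡ 11 (mod 13): 35·t ≡ 11 − 1 = 10 (mod 13).
    Reduce coefficients mod 13: 9·t ≡ 10 (mod 13).
    The inverse of 9 mod 13 is 3 (since 9·3 = 27 = 2·13 + 1), so t ≡ 3·10 = 30 ≡ 4 (mod 13).
    Then x = 1 + 35·4 = 141, valid modulo lcm(35, 13) = 455: x ≡ 141 (mod 455).
Verify: 141 mod 5 = 1 ✓, 141 mod 7 = 1 ✓, 141 mod 13 = 11 ✓.

x ≡ 141 (mod 455).


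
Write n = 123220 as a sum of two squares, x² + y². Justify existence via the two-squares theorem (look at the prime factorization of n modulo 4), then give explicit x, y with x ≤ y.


Step 1: Factor n = 123220 = 2^2 · 5 · 61 · 101.
Step 2: Check the mod-4 condition on each prime factor: 2 = 2 (special); 5 ≡ 1 (mod 4), exponent 1; 61 ≡ 1 (mod 4), exponent 1; 101 ≡ 1 (mod 4), exponent 1.
All primes ≡ 3 (mod 4) appear to even exponent (or don't appear), so by the two-squares theorem n IS expressible as a sum of two squares.
Step 3: Build a representation. Group n = k² · m with k = 2 and m = 5 · 61 · 101 = 30805 (a product of primes ≡ 1 (mod 4)); a representation of m scales to one of n via (k·x)² + (k·y)² = k²(x² + y²). Each prime p ≡ 1 (mod 4) is itself a sum of two squares; find a² by testing p − a² for a perfect square:
  5: 5 − 1² = 4 = 2² ⇒ 5 = 1² + 2².
  61: 61 − 1² = 60, 61 − 2² = 57, 61 − 3² = 52, 61 − 4² = 45, 61 − 5² = 36 = 6² ⇒ 61 = 5² + 6².
  101: 101 − 1² = 100 = 10² ⇒ 101 = 1² + 10².
  Combine using the Brahmagupta–Fibonacci identity (a² + b²)(c² + d²) = (ac − bd)² + (ad + bc)² = (ac + bd)² + (ad − bc)²:
  5 · 61 = 305: from (1² + 2²)(5² + 6²), take (1·5 − 2·6, 1·6 + 2·5) = (5 − 12, 6 + 10) = (-7, 16); dropping signs (only squares matter) gives (7, 16); check 7² + 16² = 49 + 256 = 305 ✓.
  305 · 101 = 30805: from (7² + 16²)(1² + 10²), take (7·1 − 16·10, 7·10 + 16·1) = (7 − 160, 70 + 16) = (-153, 86); dropping signs (only squares matter) gives (153, 86); check 153² + 86² = 23409 + 7396 = 30805 ✓.
  Scale by k = 2: (2·153, 2·86) = (306, 172).
Step 4: Order so x ≤ y and verify: 172² + 306² = 29584 + 93636 = 123220 = n. ✓

n = 123220 = 172² + 306² (one valid representation with x ≤ y).


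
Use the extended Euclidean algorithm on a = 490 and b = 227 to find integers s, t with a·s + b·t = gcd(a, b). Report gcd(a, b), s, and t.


Euclidean algorithm on (490, 227) — divide until remainder is 0:
  490 = 2 · 227 + 36
  227 = 6 · 36 + 11
  36 = 3 · 11 + 3
  11 = 3 · 3 + 2
  3 = 1 · 2 + 1
  2 = 2 · 1 + 0
gcd(490, 227) = 1.
Track Bezout coefficients alongside the remainders: start with r₀ = 490 = a·1 + b·0 (s = 1, t = 0) and r₁ = 227 = a·0 + b·1 (s = 0, t = 1); each new remainder r_{k+1} = r_{k-1} − q_k·r_k inherits s_{k+1} = s_{k-1} − q_k·s_k, t_{k+1} = t_{k-1} − q_k·t_k, so r_k = a·s_k + b·t_k at every step:
  q = 2: r = 36, s = 1 − 2·0 = 1, t = 0 − 2·1 = -2  (check: 490·1 + 227·(-2) = 36)
  q = 6: r = 11, s = 0 − 6·1 = -6, t = 1 − 6·(-2) = 13  (check: 490·(-6) + 227·13 = 11)
  q = 3: r = 3, s = 1 − 3·(-6) = 19, t = -2 − 3·13 = -41  (check: 490·19 + 227·(-41) = 3)
  q = 3: r = 2, s = -6 − 3·19 = -63, t = 13 − 3·(-41) = 136  (check: 490·(-63) + 227·136 = 2)
  q = 1: r = 1, s = 19 − 1·(-63) = 82, t = -41 − 1·136 = -177  (check: 490·82 + 227·(-177) = 1)
The row with r = 1 (the gcd) gives the Bezout coefficients s = 82, t = -177.
Result: 490 · (82) + 227 · (-177) = 1.

gcd(490, 227) = 1; s = 82, t = -177 (check: 490·82 + 227·(-177) = 1).


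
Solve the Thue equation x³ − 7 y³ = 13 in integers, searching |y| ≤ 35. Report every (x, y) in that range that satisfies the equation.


The equation is x³ - 7y³ = 13. For fixed y, x³ = 7·y³ + 13, so a solution requires the RHS to be a perfect cube.
Strategy: iterate y from -35 to 35, compute RHS = 7·y³ + 13, and check whether it is a (positive or negative) perfect cube.
Check small values of y:
  y = 0: RHS = 13 is not a perfect cube.
  y = 1: RHS = 20 is not a perfect cube.
  y = -1: RHS = 6 is not a perfect cube.
  y = 2: RHS = 69 is not a perfect cube.
  y = -2: RHS = -43 is not a perfect cube.
  y = 3: RHS = 202 is not a perfect cube.
  y = -3: RHS = -176 is not a perfect cube.
Continuing the search up to |y| = 35 finds no solutions either.
No (x, y) in the scanned range satisfies the equation.

No integer solutions with |y| ≤ 35.


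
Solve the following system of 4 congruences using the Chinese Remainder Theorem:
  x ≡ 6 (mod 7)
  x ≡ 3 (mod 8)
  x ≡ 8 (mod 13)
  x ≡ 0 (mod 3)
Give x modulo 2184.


Product of moduli M = 7 · 8 · 13 · 3 = 2184.
Merge one congruence at a time:
  Start: x ≡ 6 (mod 7).
  Combine with x ≡ 3 (mod 8); new modulus lcm = 56.
    Write x = 6 + 7·t and substitute into x ≡ 3 (mod 8): 7·t ≡ 3 − 6 = -3 (mod 8).
    Reduce coefficients mod 8: 7·t ≡ 5 (mod 8).
    The inverse of 7 mod 8 is 7 (since 7·7 = 49 = 6·8 + 1), so t ≡ 7·5 = 35 ≡ 3 (mod 8).
    Then x = 6 + 7·3 = 27, valid modulo lcm(7, 8) = 56: x ≡ 27 (mod 56).
  Combine with x ≡ 8 (mod 13); new modulus lcm = 728.
    Write x = 27 + 56·t and substitute into x ≡ 8 (mod 13): 56·t ≡ 8 − 27 = -19 (mod 13).
    Reduce coefficients mod 13: 4·t ≡ 7 (mod 13).
    The inverse of 4 mod 13 is 10 (since 4·10 = 40 = 3·13 + 1), so t ≡ 10·7 = 70 ≡ 5 (mod 13).
    Then x = 27 + 56·5 = 307, valid modulo lcm(56, 13) = 728: x ≡ 307 (mod 728).
  Combine with x ≡ 0 (mod 3); new modulus lcm = 2184.
    Write x = 307 + 728·t and substitute into x ≡ 0 (mod 3): 728·t ≡ 0 − 307 = -307 (mod 3).
    Reduce coefficients mod 3: 2·t ≡ 2 (mod 3).
    The inverse of 2 mod 3 is 2 (since 2·2 = 4 = 1·3 + 1), so t ≡ 2·2 = 4 ≡ 1 (mod 3).
    Then x = 307 + 728·1 = 1035, valid modulo lcm(728, 3) = 2184: x ≡ 1035 (mod 2184).
Verify against each original: 1035 mod 7 = 6, 1035 mod 8 = 3, 1035 mod 13 = 8, 1035 mod 3 = 0.

x ≡ 1035 (mod 2184).


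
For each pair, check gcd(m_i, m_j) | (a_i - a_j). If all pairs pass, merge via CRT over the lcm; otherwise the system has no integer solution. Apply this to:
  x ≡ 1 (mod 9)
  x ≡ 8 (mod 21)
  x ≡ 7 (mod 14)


Moduli 9, 21, 14 are not pairwise coprime, so CRT works modulo lcm(m_i) when all pairwise compatibility conditions hold.
Pairwise compatibility: gcd(m_i, m_j) must divide a_i - a_j for every pair.
Merge one congruence at a time:
  Start: x ≡ 1 (mod 9).
  Combine with x ≡ 8 (mod 21): gcd(9, 21) = 3, and 8 - 1 = 7 is NOT divisible by 3.
    ⇒ system is inconsistent (no integer solution).

No solution (the system is inconsistent).


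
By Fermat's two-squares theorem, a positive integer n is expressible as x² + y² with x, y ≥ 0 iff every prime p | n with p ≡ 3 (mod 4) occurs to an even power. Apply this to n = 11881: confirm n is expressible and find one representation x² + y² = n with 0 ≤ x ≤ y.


Step 1: Factor n = 11881 = 109^2.
Step 2: Check the mod-4 condition on each prime factor: 109 ≡ 1 (mod 4), exponent 2.
All primes ≡ 3 (mod 4) appear to even exponent (or don't appear), so by the two-squares theorem n IS expressible as a sum of two squares.
Step 3: Build a representation. Here n = 109 · 109 is a product of primes ≡ 1 (mod 4). Each prime p ≡ 1 (mod 4) is itself a sum of two squares; find a² by testing p − a² for a perfect square:
  109: 109 − 1² = 108, 109 − 2² = 105, 109 − 3² = 100 = 10² ⇒ 109 = 3² + 10².
  Combine using the Brahmagupta–Fibonacci identity (a² + b²)(c² + d²) = (ac − bd)² + (ad + bc)² = (ac + bd)² + (ad − bc)²:
  109 · 109 = 11881: from (3² + 10²)(3² + 10²), take (3·3 − 10·10, 3·10 + 10·3) = (9 − 100, 30 + 30) = (-91, 60); dropping signs (only squares matter) gives (91, 60); check 91² + 60² = 8281 + 3600 = 11881 ✓.
Step 4: Order so x ≤ y and verify: 60² + 91² = 3600 + 8281 = 11881 = n. ✓

n = 11881 = 60² + 91² (one valid representation with x ≤ y).


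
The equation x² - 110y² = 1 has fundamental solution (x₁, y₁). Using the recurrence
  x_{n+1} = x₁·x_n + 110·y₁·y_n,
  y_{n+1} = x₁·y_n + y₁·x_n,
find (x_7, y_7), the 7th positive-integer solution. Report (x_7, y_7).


Step 1: Find the fundamental solution (x₁, y₁) of x² - 110y² = 1.
  Expand √110 as a continued fraction. a₀ = ⌊√110⌋ = 10; iterate m_{k+1} = d_k·a_k − m_k, d_{k+1} = (110 − m_{k+1}²)/d_k, a_{k+1} = ⌊(a₀ + m_{k+1})/d_{k+1}⌋ (starting m₀ = 0, d₀ = 1), with convergents p_k = a_k·p_{k-1} + p_{k-2}, q_k = a_k·q_{k-1} + q_{k-2} (p₋₁ = 1, q₋₁ = 0):
  k = 0: a₀ = 10; p₀/q₀ = 10/1; p₀² − 110·q₀² = 100 − 110 = -10.
  k = 1: m = 10, d = 10, a = ⌊(10 + 10)/10⌋ = 2; p/q = (2·10 + 1)/(2·1 + 0) = 21/2; p² − 110·q² = 441 − 440 = 1.
  The first convergent with p² − 110·q² = 1 gives the fundamental solution (x₁, y₁) = (21, 2).
Step 2: Apply the recurrence (x_{n+1}, y_{n+1}) = (x₁x_n + 110y₁y_n, x₁y_n + y₁x_n) repeatedly.
  From (x_1, y_1) = (21, 2): x_2 = 21·21 + 110·2·2 = 881; y_2 = 21·2 + 2·21 = 84.
  From (x_2, y_2) = (881, 84): x_3 = 21·881 + 110·2·84 = 36981; y_3 = 21·84 + 2·881 = 3526.
  From (x_3, y_3) = (36981, 3526): x_4 = 21·36981 + 110·2·3526 = 1552321; y_4 = 21·3526 + 2·36981 = 148008.
  From (x_4, y_4) = (1552321, 148008): x_5 = 21·1552321 + 110·2·148008 = 65160501; y_5 = 21·148008 + 2·1552321 = 6212810.
  From (x_5, y_5) = (65160501, 6212810): x_6 = 21·65160501 + 110·2·6212810 = 2735188721; y_6 = 21·6212810 + 2·65160501 = 260790012.
  From (x_6, y_6) = (2735188721, 260790012): x_7 = 21·2735188721 + 110·2·260790012 = 114812765781; y_7 = 21·260790012 + 2·2735188721 = 10946967694.
Step 3: Verify x_7² - 110·y_7² = 13181971186282764539961 - 13181971186282764539960 = 1 (should be 1). ✓

(x_1, y_1) = (21, 2); (x_7, y_7) = (114812765781, 10946967694).


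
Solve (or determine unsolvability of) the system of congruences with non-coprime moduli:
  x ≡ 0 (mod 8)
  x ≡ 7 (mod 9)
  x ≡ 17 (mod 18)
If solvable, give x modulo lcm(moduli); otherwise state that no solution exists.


Moduli 8, 9, 18 are not pairwise coprime, so CRT works modulo lcm(m_i) when all pairwise compatibility conditions hold.
Pairwise compatibility: gcd(m_i, m_j) must divide a_i - a_j for every pair.
Merge one congruence at a time:
  Start: x ≡ 0 (mod 8).
  Combine with x ≡ 7 (mod 9): gcd(8, 9) = 1; 7 - 0 = 7, which IS divisible by 1, so compatible.
    Write x = 0 + 8·t and substitute into x ≡ 7 (mod 9): 8·t ≡ 7 − 0 = 7 (mod 9).
    The inverse of 8 mod 9 is 8 (since 8·8 = 64 = 7·9 + 1), so t ≡ 8·7 = 56 ≡ 2 (mod 9).
    Then x = 0 + 8·2 = 16, valid modulo lcm(8, 9) = 72: x ≡ 16 (mod 72).
  Combine with x ≡ 17 (mod 18): gcd(72, 18) = 18, and 17 - 16 = 1 is NOT divisible by 18.
    ⇒ system is inconsistent (no integer solution).

No solution (the system is inconsistent).


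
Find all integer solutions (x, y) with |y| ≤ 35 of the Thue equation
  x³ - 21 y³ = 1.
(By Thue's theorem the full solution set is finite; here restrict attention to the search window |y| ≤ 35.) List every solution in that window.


The equation is x³ - 21y³ = 1. For fixed y, x³ = 21·y³ + 1, so a solution requires the RHS to be a perfect cube.
Strategy: iterate y from -35 to 35, compute RHS = 21·y³ + 1, and check whether it is a (positive or negative) perfect cube.
Check small values of y:
  y = 0: RHS = 1 = (1)³ ⇒ x = 1 works.
  y = 1: RHS = 22 is not a perfect cube.
  y = -1: RHS = -20 is not a perfect cube.
  y = 2: RHS = 169 is not a perfect cube.
  y = -2: RHS = -167 is not a perfect cube.
  y = 3: RHS = 568 is not a perfect cube.
  y = -3: RHS = -566 is not a perfect cube.
Continuing the search up to |y| = 35 finds no further solutions beyond those listed.
Collected solutions: (1, 0).

Solutions (with |y| ≤ 35): (1, 0).


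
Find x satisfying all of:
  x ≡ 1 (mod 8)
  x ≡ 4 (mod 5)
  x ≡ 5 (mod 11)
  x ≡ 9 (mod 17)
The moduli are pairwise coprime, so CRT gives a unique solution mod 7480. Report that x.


Product of moduli M = 8 · 5 · 11 · 17 = 7480.
Merge one congruence at a time:
  Start: x ≡ 1 (mod 8).
  Combine with x ≡ 4 (mod 5); new modulus lcm = 40.
    Write x = 1 + 8·t and substitute into x ≡ 4 (mod 5): 8·t ≡ 4 − 1 = 3 (mod 5).
    Reduce coefficients mod 5: 3·t ≡ 3 (mod 5).
    The inverse of 3 mod 5 is 2 (since 3·2 = 6 = 1·5 + 1), so t ≡ 2·3 = 6 ≡ 1 (mod 5).
    Then x = 1 + 8·1 = 9, valid modulo lcm(8, 5) = 40: x ≡ 9 (mod 40).
  Combine with x ≡ 5 (mod 11); new modulus lcm = 440.
    Write x = 9 + 40·t and substitute into x ≡ 5 (mod 11): 40·t ≡ 5 − 9 = -4 (mod 11).
    Reduce coefficients mod 11: 7·t ≡ 7 (mod 11).
    The inverse of 7 mod 11 is 8 (since 7·8 = 56 = 5·11 + 1), so t ≡ 8·7 = 56 ≡ 1 (mod 11).
    Then x = 9 + 40·1 = 49, valid modulo lcm(40, 11) = 440: x ≡ 49 (mod 440).
  Combine with x ≡ 9 (mod 17); new modulus lcm = 7480.
    Write x = 49 + 440·t and substitute into x ≡ 9 (mod 17): 440·t ≡ 9 − 49 = -40 (mod 17).
    Reduce coefficients mod 17: 15·t ≡ 11 (mod 17).
    The inverse of 15 mod 17 is 8 (since 15·8 = 120 = 7·17 + 1), so t ≡ 8·11 = 88 ≡ 3 (mod 17).
    Then x = 49 + 440·3 = 1369, valid modulo lcm(440, 17) = 7480: x ≡ 1369 (mod 7480).
Verify against each original: 1369 mod 8 = 1, 1369 mod 5 = 4, 1369 mod 11 = 5, 1369 mod 17 = 9.

x ≡ 1369 (mod 7480).


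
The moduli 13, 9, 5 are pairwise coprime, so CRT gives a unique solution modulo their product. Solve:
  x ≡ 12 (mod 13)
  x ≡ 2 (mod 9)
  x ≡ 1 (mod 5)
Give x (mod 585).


Moduli 13, 9, 5 are pairwise coprime; by CRT there is a unique solution modulo M = 13 · 9 · 5 = 585.
Solve pairwise, accumulating the modulus:
  Start with x ≡ 12 (mod 13).
  Combine with x ≡ 2 (mod 9): since gcd(13, 9) = 1, we get a unique residue mod 117.
    Write x = 12 + 13·t and substitute into x ≡ 2 (mod 9): 13·t ≡ 2 − 12 = -10 (mod 9).
    Reduce coefficients mod 9: 4·t ≡ 8 (mod 9).
    The inverse of 4 mod 9 is 7 (since 4·7 = 28 = 3·9 + 1), so t ≡ 7·8 = 56 ≡ 2 (mod 9).
    Then x = 12 + 13·2 = 38, valid modulo lcm(13, 9) = 117: x ≡ 38 (mod 117).
  Combine with x ≡ 1 (mod 5): since gcd(117, 5) = 1, we get a unique residue mod 585.
    Write x = 38 + 117·t and substitute into x ≡ 1 (mod 5): 117·t ≡ 1 − 38 = -37 (mod 5).
    Reduce coefficients mod 5: 2·t ≡ 3 (mod 5).
    The inverse of 2 mod 5 is 3 (since 2·3 = 6 = 1·5 + 1), so t ≡ 3·3 = 9 ≡ 4 (mod 5).
    Then x = 38 + 117·4 = 506, valid modulo lcm(117, 5) = 585: x ≡ 506 (mod 585).
Verify: 506 mod 13 = 12 ✓, 506 mod 9 = 2 ✓, 506 mod 5 = 1 ✓.

x ≡ 506 (mod 585).


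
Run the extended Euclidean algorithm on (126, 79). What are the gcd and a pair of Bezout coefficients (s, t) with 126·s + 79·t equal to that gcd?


Euclidean algorithm on (126, 79) — divide until remainder is 0:
  126 = 1 · 79 + 47
  79 = 1 · 47 + 32
  47 = 1 · 32 + 15
  32 = 2 · 15 + 2
  15 = 7 · 2 + 1
  2 = 2 · 1 + 0
gcd(126, 79) = 1.
Track Bezout coefficients alongside the remainders: start with r₀ = 126 = a·1 + b·0 (s = 1, t = 0) and r₁ = 79 = a·0 + b·1 (s = 0, t = 1); each new remainder r_{k+1} = r_{k-1} − q_k·r_k inherits s_{k+1} = s_{k-1} − q_k·s_k, t_{k+1} = t_{k-1} − q_k·t_k, so r_k = a·s_k + b·t_k at every step:
  q = 1: r = 47, s = 1 − 1·0 = 1, t = 0 − 1·1 = -1  (check: 126·1 + 79·(-1) = 47)
  q = 1: r = 32, s = 0 − 1·1 = -1, t = 1 − 1·(-1) = 2  (check: 126·(-1) + 79·2 = 32)
  q = 1: r = 15, s = 1 − 1·(-1) = 2, t = -1 − 1·2 = -3  (check: 126·2 + 79·(-3) = 15)
  q = 2: r = 2, s = -1 − 2·2 = -5, t = 2 − 2·(-3) = 8  (check: 126·(-5) + 79·8 = 2)
  q = 7: r = 1, s = 2 − 7·(-5) = 37, t = -3 − 7·8 = -59  (check: 126·37 + 79·(-59) = 1)
The row with r = 1 (the gcd) gives the Bezout coefficients s = 37, t = -59.
Result: 126 · (37) + 79 · (-59) = 1.

gcd(126, 79) = 1; s = 37, t = -59 (check: 126·37 + 79·(-59) = 1).


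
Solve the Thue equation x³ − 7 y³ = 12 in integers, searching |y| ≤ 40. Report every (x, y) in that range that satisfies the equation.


The equation is x³ - 7y³ = 12. For fixed y, x³ = 7·y³ + 12, so a solution requires the RHS to be a perfect cube.
Strategy: iterate y from -40 to 40, compute RHS = 7·y³ + 12, and check whether it is a (positive or negative) perfect cube.
Check small values of y:
  y = 0: RHS = 12 is not a perfect cube.
  y = 1: RHS = 19 is not a perfect cube.
  y = -1: RHS = 5 is not a perfect cube.
  y = 2: RHS = 68 is not a perfect cube.
  y = -2: RHS = -44 is not a perfect cube.
  y = 3: RHS = 201 is not a perfect cube.
  y = -3: RHS = -177 is not a perfect cube.
Continuing the search up to |y| = 40 finds no solutions either.
No (x, y) in the scanned range satisfies the equation.

No integer solutions with |y| ≤ 40.


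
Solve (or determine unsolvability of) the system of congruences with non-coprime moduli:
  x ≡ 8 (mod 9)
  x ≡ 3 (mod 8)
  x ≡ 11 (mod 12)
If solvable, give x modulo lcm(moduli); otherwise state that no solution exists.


Moduli 9, 8, 12 are not pairwise coprime, so CRT works modulo lcm(m_i) when all pairwise compatibility conditions hold.
Pairwise compatibility: gcd(m_i, m_j) must divide a_i - a_j for every pair.
Merge one congruence at a time:
  Start: x ≡ 8 (mod 9).
  Combine with x ≡ 3 (mod 8): gcd(9, 8) = 1; 3 - 8 = -5, which IS divisible by 1, so compatible.
    Write x = 8 + 9·t and substitute into x ≡ 3 (mod 8): 9·t ≡ 3 − 8 = -5 (mod 8).
    Reduce coefficients mod 8: 1·t ≡ 3 (mod 8).
    So t ≡ 3 (mod 8).
    Then x = 8 + 9·3 = 35, valid modulo lcm(9, 8) = 72: x ≡ 35 (mod 72).
  Combine with x ≡ 11 (mod 12): gcd(72, 12) = 12; 11 - 35 = -24, which IS divisible by 12, so compatible.
    Write x = 35 + 72·t and substitute into x ≡ 11 (mod 12): 72·t ≡ 11 − 35 = -24 (mod 12).
    Divide the congruence (and modulus) by g = 12: 6·t ≡ -2 (mod 1).
    Modulo 1 every t works; take t = 0.
    Then x = 35 + 72·0 = 35, valid modulo lcm(72, 12) = 72: x ≡ 35 (mod 72).
Verify: 35 mod 9 = 8, 35 mod 8 = 3, 35 mod 12 = 11.

x ≡ 35 (mod 72).


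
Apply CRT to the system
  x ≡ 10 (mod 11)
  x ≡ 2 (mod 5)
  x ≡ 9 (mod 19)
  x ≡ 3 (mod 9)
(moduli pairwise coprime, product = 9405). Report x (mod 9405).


Product of moduli M = 11 · 5 · 19 · 9 = 9405.
Merge one congruence at a time:
  Start: x ≡ 10 (mod 11).
  Combine with x ≡ 2 (mod 5); new modulus lcm = 55.
    Write x = 10 + 11·t and substitute into x ≡ 2 (mod 5): 11·t ≡ 2 − 10 = -8 (mod 5).
    Reduce coefficients mod 5: 1·t ≡ 2 (mod 5).
    So t ≡ 2 (mod 5).
    Then x = 10 + 11·2 = 32, valid modulo lcm(11, 5) = 55: x ≡ 32 (mod 55).
  Combine with x ≡ 9 (mod 19); new modulus lcm = 1045.
    Write x = 32 + 55·t and substitute into x ≡ 9 (mod 19): 55·t ≡ 9 − 32 = -23 (mod 19).
    Reduce coefficients mod 19: 17·t ≡ 15 (mod 19).
    The inverse of 17 mod 19 is 9 (since 17·9 = 153 = 8·19 + 1), so t ≡ 9·15 = 135 ≡ 2 (mod 19).
    Then x = 32 + 55·2 = 142, valid modulo lcm(55, 19) = 1045: x ≡ 142 (mod 1045).
  Combine with x ≡ 3 (mod 9); new modulus lcm = 9405.
    Write x = 142 + 1045·t and substitute into x ≡ 3 (mod 9): 1045·t ≡ 3 − 142 = -139 (mod 9).
    Reduce coefficients mod 9: 1·t ≡ 5 (mod 9).
    So t ≡ 5 (mod 9).
    Then x = 142 + 1045·5 = 5367, valid modulo lcm(1045, 9) = 9405: x ≡ 5367 (mod 9405).
Verify against each original: 5367 mod 11 = 10, 5367 mod 5 = 2, 5367 mod 19 = 9, 5367 mod 9 = 3.

x ≡ 5367 (mod 9405).


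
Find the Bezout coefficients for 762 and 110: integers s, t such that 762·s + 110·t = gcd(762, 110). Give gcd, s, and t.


Euclidean algorithm on (762, 110) — divide until remainder is 0:
  762 = 6 · 110 + 102
  110 = 1 · 102 + 8
  102 = 12 · 8 + 6
  8 = 1 · 6 + 2
  6 = 3 · 2 + 0
gcd(762, 110) = 2.
Track Bezout coefficients alongside the remainders: start with r₀ = 762 = a·1 + b·0 (s = 1, t = 0) and r₁ = 110 = a·0 + b·1 (s = 0, t = 1); each new remainder r_{k+1} = r_{k-1} − q_k·r_k inherits s_{k+1} = s_{k-1} − q_k·s_k, t_{k+1} = t_{k-1} − q_k·t_k, so r_k = a·s_k + b·t_k at every step:
  q = 6: r = 102, s = 1 − 6·0 = 1, t = 0 − 6·1 = -6  (check: 762·1 + 110·(-6) = 102)
  q = 1: r = 8, s = 0 − 1·1 = -1, t = 1 − 1·(-6) = 7  (check: 762·(-1) + 110·7 = 8)
  q = 12: r = 6, s = 1 − 12·(-1) = 13, t = -6 − 12·7 = -90  (check: 762·13 + 110·(-90) = 6)
  q = 1: r = 2, s = -1 − 1·13 = -14, t = 7 − 1·(-90) = 97  (check: 762·(-14) + 110·97 = 2)
The row with r = 2 (the gcd) gives the Bezout coefficients s = -14, t = 97.
Result: 762 · (-14) + 110 · (97) = 2.

gcd(762, 110) = 2; s = -14, t = 97 (check: 762·(-14) + 110·97 = 2).


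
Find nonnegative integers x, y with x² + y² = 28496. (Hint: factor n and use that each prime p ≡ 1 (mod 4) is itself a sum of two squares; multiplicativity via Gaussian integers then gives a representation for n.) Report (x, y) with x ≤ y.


Step 1: Factor n = 28496 = 2^4 · 13 · 137.
Step 2: Check the mod-4 condition on each prime factor: 2 = 2 (special); 13 ≡ 1 (mod 4), exponent 1; 137 ≡ 1 (mod 4), exponent 1.
All primes ≡ 3 (mod 4) appear to even exponent (or don't appear), so by the two-squares theorem n IS expressible as a sum of two squares.
Step 3: Build a representation. Group n = k² · m with k = 4 and m = 13 · 137 = 1781 (a product of primes ≡ 1 (mod 4)); a representation of m scales to one of n via (k·x)² + (k·y)² = k²(x² + y²). Each prime p ≡ 1 (mod 4) is itself a sum of two squares; find a² by testing p − a² for a perfect square:
  13: 13 − 1² = 12, 13 − 2² = 9 = 3² ⇒ 13 = 2² + 3².
  137: 137 − 1² = 136, 137 − 2² = 133, 137 − 3² = 128, 137 − 4² = 121 = 11² ⇒ 137 = 4² + 11².
  Combine using the Brahmagupta–Fibonacci identity (a² + b²)(c² + d²) = (ac − bd)² + (ad + bc)² = (ac + bd)² + (ad − bc)²:
  13 · 137 = 1781: from (2² + 3²)(4² + 11²), take (2·4 − 3·11, 2·11 + 3·4) = (8 − 33, 22 + 12) = (-25, 34); dropping signs (only squares matter) gives (25, 34); check 25² + 34² = 625 + 1156 = 1781 ✓.
  Scale by k = 4: (4·25, 4·34) = (100, 136).
Step 4: Order so x ≤ y and verify: 100² + 136² = 10000 + 18496 = 28496 = n. ✓

n = 28496 = 100² + 136² (one valid representation with x ≤ y).


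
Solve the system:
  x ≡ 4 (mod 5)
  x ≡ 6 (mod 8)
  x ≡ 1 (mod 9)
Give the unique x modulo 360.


Moduli 5, 8, 9 are pairwise coprime; by CRT there is a unique solution modulo M = 5 · 8 · 9 = 360.
Solve pairwise, accumulating the modulus:
  Start with x ≡ 4 (mod 5).
  Combine with x ≡ 6 (mod 8): since gcd(5, 8) = 1, we get a unique residue mod 40.
    Write x = 4 + 5·t and substitute into x ≡ 6 (mod 8): 5·t ≡ 6 − 4 = 2 (mod 8).
    The inverse of 5 mod 8 is 5 (since 5·5 = 25 = 3·8 + 1), so t ≡ 5·2 = 10 ≡ 2 (mod 8).
    Then x = 4 + 5·2 = 14, valid modulo lcm(5, 8) = 40: x ≡ 14 (mod 40).
  Combine with x ≡ 1 (mod 9): since gcd(40, 9) = 1, we get a unique residue mod 360.
    Write x = 14 + 40·t and substitute into x ≡ 1 (mod 9): 40·t ≡ 1 − 14 = -13 (mod 9).
    Reduce coefficients mod 9: 4·t ≡ 5 (mod 9).
    The inverse of 4 mod 9 is 7 (since 4·7 = 28 = 3·9 + 1), so t ≡ 7·5 = 35 ≡ 8 (mod 9).
    Then x = 14 + 40·8 = 334, valid modulo lcm(40, 9) = 360: x ≡ 334 (mod 360).
Verify: 334 mod 5 = 4 ✓, 334 mod 8 = 6 ✓, 334 mod 9 = 1 ✓.

x ≡ 334 (mod 360).


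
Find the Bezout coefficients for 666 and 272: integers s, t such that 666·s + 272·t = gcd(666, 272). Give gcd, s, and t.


Euclidean algorithm on (666, 272) — divide until remainder is 0:
  666 = 2 · 272 + 122
  272 = 2 · 122 + 28
  122 = 4 · 28 + 10
  28 = 2 · 10 + 8
  10 = 1 · 8 + 2
  8 = 4 · 2 + 0
gcd(666, 272) = 2.
Track Bezout coefficients alongside the remainders: start with r₀ = 666 = a·1 + b·0 (s = 1, t = 0) and r₁ = 272 = a·0 + b·1 (s = 0, t = 1); each new remainder r_{k+1} = r_{k-1} − q_k·r_k inherits s_{k+1} = s_{k-1} − q_k·s_k, t_{k+1} = t_{k-1} − q_k·t_k, so r_k = a·s_k + b·t_k at every step:
  q = 2: r = 122, s = 1 − 2·0 = 1, t = 0 − 2·1 = -2  (check: 666·1 + 272·(-2) = 122)
  q = 2: r = 28, s = 0 − 2·1 = -2, t = 1 − 2·(-2) = 5  (check: 666·(-2) + 272·5 = 28)
  q = 4: r = 10, s = 1 − 4·(-2) = 9, t = -2 − 4·5 = -22  (check: 666·9 + 272·(-22) = 10)
  q = 2: r = 8, s = -2 − 2·9 = -20, t = 5 − 2·(-22) = 49  (check: 666·(-20) + 272·49 = 8)
  q = 1: r = 2, s = 9 − 1·(-20) = 29, t = -22 − 1·49 = -71  (check: 666·29 + 272·(-71) = 2)
The row with r = 2 (the gcd) gives the Bezout coefficients s = 29, t = -71.
Result: 666 · (29) + 272 · (-71) = 2.

gcd(666, 272) = 2; s = 29, t = -71 (check: 666·29 + 272·(-71) = 2).


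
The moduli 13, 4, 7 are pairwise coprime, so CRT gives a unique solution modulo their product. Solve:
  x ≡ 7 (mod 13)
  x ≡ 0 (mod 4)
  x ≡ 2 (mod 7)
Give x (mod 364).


Moduli 13, 4, 7 are pairwise coprime; by CRT there is a unique solution modulo M = 13 · 4 · 7 = 364.
Solve pairwise, accumulating the modulus:
  Start with x ≡ 7 (mod 13).
  Combine with x ≡ 0 (mod 4): since gcd(13, 4) = 1, we get a unique residue mod 52.
    Write x = 7 + 13·t and substitute into x ≡ 0 (mod 4): 13·t ≡ 0 − 7 = -7 (mod 4).
    Reduce coefficients mod 4: 1·t ≡ 1 (mod 4).
    So t ≡ 1 (mod 4).
    Then x = 7 + 13·1 = 20, valid modulo lcm(13, 4) = 52: x ≡ 20 (mod 52).
  Combine with x ≡ 2 (mod 7): since gcd(52, 7) = 1, we get a unique residue mod 364.
    Write x = 20 + 52·t and substitute into x ≡ 2 (mod 7): 52·t ≡ 2 − 20 = -18 (mod 7).
    Reduce coefficients mod 7: 3·t ≡ 3 (mod 7).
    The inverse of 3 mod 7 is 5 (since 3·5 = 15 = 2·7 + 1), so t ≡ 5·3 = 15 ≡ 1 (mod 7).
    Then x = 20 + 52·1 = 72, valid modulo lcm(52, 7) = 364: x ≡ 72 (mod 364).
Verify: 72 mod 13 = 7 ✓, 72 mod 4 = 0 ✓, 72 mod 7 = 2 ✓.

x ≡ 72 (mod 364).


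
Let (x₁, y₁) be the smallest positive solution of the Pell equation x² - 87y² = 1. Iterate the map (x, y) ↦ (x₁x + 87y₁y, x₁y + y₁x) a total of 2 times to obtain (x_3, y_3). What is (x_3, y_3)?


Step 1: Find the fundamental solution (x₁, y₁) of x² - 87y² = 1.
  Expand √87 as a continued fraction. a₀ = ⌊√87⌋ = 9; iterate m_{k+1} = d_k·a_k − m_k, d_{k+1} = (87 − m_{k+1}²)/d_k, a_{k+1} = ⌊(a₀ + m_{k+1})/d_{k+1}⌋ (starting m₀ = 0, d₀ = 1), with convergents p_k = a_k·p_{k-1} + p_{k-2}, q_k = a_k·q_{k-1} + q_{k-2} (p₋₁ = 1, q₋₁ = 0):
  k = 0: a₀ = 9; p₀/q₀ = 9/1; p₀² − 87·q₀² = 81 − 87 = -6.
  k = 1: m = 9, d = 6, a = ⌊(9 + 9)/6⌋ = 3; p/q = (3·9 + 1)/(3·1 + 0) = 28/3; p² − 87·q² = 784 − 783 = 1.
  The first convergent with p² − 87·q² = 1 gives the fundamental solution (x₁, y₁) = (28, 3).
Step 2: Apply the recurrence (x_{n+1}, y_{n+1}) = (x₁x_n + 87y₁y_n, x₁y_n + y₁x_n) repeatedly.
  From (x_1, y_1) = (28, 3): x_2 = 28·28 + 87·3·3 = 1567; y_2 = 28·3 + 3·28 = 168.
  From (x_2, y_2) = (1567, 168): x_3 = 28·1567 + 87·3·168 = 87724; y_3 = 28·168 + 3·1567 = 9405.
Step 3: Verify x_3² - 87·y_3² = 7695500176 - 7695500175 = 1 (should be 1). ✓

(x_1, y_1) = (28, 3); (x_3, y_3) = (87724, 9405).
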